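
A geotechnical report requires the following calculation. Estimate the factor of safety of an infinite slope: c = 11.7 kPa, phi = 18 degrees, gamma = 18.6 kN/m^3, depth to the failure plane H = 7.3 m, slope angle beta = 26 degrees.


Using Fs = c / (gamma*H*sin(beta)*cos(beta)) + tan(phi)/tan(beta)
Cohesion contribution = 11.7 / (18.6*7.3*sin(26)*cos(26))
Cohesion contribution = 0.2187
Friction contribution = tan(18)/tan(26) = 0.666184
Fs = 0.2187 + 0.666184
Fs = 0.885


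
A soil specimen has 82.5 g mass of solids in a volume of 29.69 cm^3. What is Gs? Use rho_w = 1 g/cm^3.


Result: 2.779

Derivation:
Using Gs = m_s / (V_s * rho_w)
Since rho_w = 1 g/cm^3:
Gs = 82.5 / 29.69
Gs = 2.779


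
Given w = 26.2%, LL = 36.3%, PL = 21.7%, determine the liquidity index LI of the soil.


First compute the plasticity index:
PI = LL - PL = 36.3 - 21.7 = 14.6
Then compute the liquidity index:
LI = (w - PL) / PI
LI = (26.2 - 21.7) / 14.6
LI = 0.308


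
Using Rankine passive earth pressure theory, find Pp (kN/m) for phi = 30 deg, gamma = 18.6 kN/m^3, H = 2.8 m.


Compute passive earth pressure coefficient:
Kp = tan^2(45 + phi/2) = tan^2(60.0) = 3
Compute passive force:
Pp = 0.5 * Kp * gamma * H^2
Pp = 0.5 * 3 * 18.6 * 2.8^2
Pp = 218.74 kN/m


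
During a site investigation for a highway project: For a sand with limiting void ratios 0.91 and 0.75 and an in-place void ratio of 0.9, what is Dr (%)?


Using Dr = (e_max - e) / (e_max - e_min) * 100
e_max - e = 0.91 - 0.9 = 0.01
e_max - e_min = 0.91 - 0.75 = 0.16
Dr = 0.01 / 0.16 * 100
Dr = 6.25 %


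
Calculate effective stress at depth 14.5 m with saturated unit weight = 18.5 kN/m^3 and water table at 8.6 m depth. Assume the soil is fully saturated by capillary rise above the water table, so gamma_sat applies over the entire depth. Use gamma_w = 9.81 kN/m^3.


Result: 210.37 kPa

Derivation:
Total stress = gamma_sat * depth
sigma = 18.5 * 14.5 = 268.25 kPa
Pore water pressure u = gamma_w * (depth - d_wt)
u = 9.81 * (14.5 - 8.6) = 57.879 kPa
Effective stress = sigma - u
sigma' = 268.25 - 57.879 = 210.37 kPa


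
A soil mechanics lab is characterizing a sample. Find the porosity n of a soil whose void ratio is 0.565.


Using the relation n = e / (1 + e)
n = 0.565 / (1 + 0.565)
n = 0.565 / 1.565
n = 0.361


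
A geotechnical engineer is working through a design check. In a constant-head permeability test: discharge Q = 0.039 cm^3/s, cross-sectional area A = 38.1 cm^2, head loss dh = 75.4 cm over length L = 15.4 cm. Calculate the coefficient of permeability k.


Result: 0.000209 cm/s

Derivation:
Compute hydraulic gradient:
i = dh / L = 75.4 / 15.4 = 4.8961
Then apply Darcy's law:
k = Q / (A * i)
k = 0.039 / (38.1 * 4.8961)
k = 0.039 / 186.542
k = 0.000209 cm/s


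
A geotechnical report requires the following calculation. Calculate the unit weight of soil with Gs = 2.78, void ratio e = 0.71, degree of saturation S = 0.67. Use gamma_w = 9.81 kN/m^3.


Result: 18.677 kN/m^3

Derivation:
Using gamma = gamma_w * (Gs + S*e) / (1 + e)
Numerator: Gs + S*e = 2.78 + 0.67*0.71 = 3.2557
Denominator: 1 + e = 1 + 0.71 = 1.71
gamma = 9.81 * 3.2557 / 1.71
gamma = 18.677 kN/m^3


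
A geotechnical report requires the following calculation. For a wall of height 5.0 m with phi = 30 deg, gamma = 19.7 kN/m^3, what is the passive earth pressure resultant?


Compute passive earth pressure coefficient:
Kp = tan^2(45 + phi/2) = tan^2(60.0) = 3
Compute passive force:
Pp = 0.5 * Kp * gamma * H^2
Pp = 0.5 * 3 * 19.7 * 5.0^2
Pp = 738.75 kN/m


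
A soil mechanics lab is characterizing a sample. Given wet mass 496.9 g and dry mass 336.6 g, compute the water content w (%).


Result: 47.62 %

Derivation:
Using w = (m_wet - m_dry) / m_dry * 100
m_wet - m_dry = 496.9 - 336.6 = 160.3 g
w = 160.3 / 336.6 * 100
w = 47.62 %


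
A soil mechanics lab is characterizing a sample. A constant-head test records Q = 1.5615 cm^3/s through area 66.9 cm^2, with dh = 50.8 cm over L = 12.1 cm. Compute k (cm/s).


Result: 0.00556 cm/s

Derivation:
Compute hydraulic gradient:
i = dh / L = 50.8 / 12.1 = 4.19835
Then apply Darcy's law:
k = Q / (A * i)
k = 1.5615 / (66.9 * 4.19835)
k = 1.5615 / 280.869
k = 0.00556 cm/s


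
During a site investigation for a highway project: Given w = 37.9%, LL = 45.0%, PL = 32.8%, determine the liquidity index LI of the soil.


First compute the plasticity index:
PI = LL - PL = 45.0 - 32.8 = 12.2
Then compute the liquidity index:
LI = (w - PL) / PI
LI = (37.9 - 32.8) / 12.2
LI = 0.418


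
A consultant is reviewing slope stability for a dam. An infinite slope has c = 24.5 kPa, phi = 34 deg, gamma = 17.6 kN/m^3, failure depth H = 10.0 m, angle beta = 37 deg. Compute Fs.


Using Fs = c / (gamma*H*sin(beta)*cos(beta)) + tan(phi)/tan(beta)
Cohesion contribution = 24.5 / (17.6*10.0*sin(37)*cos(37))
Cohesion contribution = 0.289629
Friction contribution = tan(34)/tan(37) = 0.895103
Fs = 0.289629 + 0.895103
Fs = 1.185


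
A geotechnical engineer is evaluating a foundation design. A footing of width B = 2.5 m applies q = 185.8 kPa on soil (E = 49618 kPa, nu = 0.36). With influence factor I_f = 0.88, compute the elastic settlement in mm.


Using Se = q * B * (1 - nu^2) * I_f / E
1 - nu^2 = 1 - 0.36^2 = 0.8704
Se = 185.8 * 2.5 * 0.8704 * 0.88 / 49618
Se = 0.007170 m
Convert to mm: Se = 0.007170 * 1000 = 7.17 mm


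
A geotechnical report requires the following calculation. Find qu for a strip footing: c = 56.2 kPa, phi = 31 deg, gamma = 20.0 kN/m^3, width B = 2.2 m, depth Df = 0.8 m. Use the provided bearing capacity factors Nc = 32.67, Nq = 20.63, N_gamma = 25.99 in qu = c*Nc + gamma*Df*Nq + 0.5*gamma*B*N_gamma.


Compute qu = c*Nc + gamma*Df*Nq + 0.5*gamma*B*N_gamma
Term 1: 56.2 * 32.67 = 1836.054
Term 2: 20.0 * 0.8 * 20.63 = 330.08
Term 3: 0.5 * 20.0 * 2.2 * 25.99 = 571.78
qu = 1836.054 + 330.08 + 571.78
qu = 2737.91 kPa


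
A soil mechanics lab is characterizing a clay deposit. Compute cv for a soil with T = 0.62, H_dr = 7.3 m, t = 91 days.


Using cv = T * H_dr^2 / t
H_dr^2 = 7.3^2 = 53.29
cv = 0.62 * 53.29 / 91
cv = 0.36307 m^2/day


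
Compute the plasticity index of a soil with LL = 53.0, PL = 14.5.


Using PI = LL - PL
PI = 53.0 - 14.5
PI = 38.5


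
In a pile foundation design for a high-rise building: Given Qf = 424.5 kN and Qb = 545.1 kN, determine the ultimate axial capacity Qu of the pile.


Result: 969.6 kN

Derivation:
Using Qu = Qf + Qb
Qu = 424.5 + 545.1
Qu = 969.6 kN


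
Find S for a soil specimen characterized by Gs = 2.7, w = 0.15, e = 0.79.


Using S = Gs * w / e
S = 2.7 * 0.15 / 0.79
S = 0.5127


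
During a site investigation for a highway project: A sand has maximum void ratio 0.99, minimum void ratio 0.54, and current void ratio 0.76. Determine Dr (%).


Result: 51.11 %

Derivation:
Using Dr = (e_max - e) / (e_max - e_min) * 100
e_max - e = 0.99 - 0.76 = 0.23
e_max - e_min = 0.99 - 0.54 = 0.45
Dr = 0.23 / 0.45 * 100
Dr = 51.11 %


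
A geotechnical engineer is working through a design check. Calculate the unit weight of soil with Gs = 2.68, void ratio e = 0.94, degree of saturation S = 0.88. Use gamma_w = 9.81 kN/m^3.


Using gamma = gamma_w * (Gs + S*e) / (1 + e)
Numerator: Gs + S*e = 2.68 + 0.88*0.94 = 3.5072
Denominator: 1 + e = 1 + 0.94 = 1.94
gamma = 9.81 * 3.5072 / 1.94
gamma = 17.735 kN/m^3


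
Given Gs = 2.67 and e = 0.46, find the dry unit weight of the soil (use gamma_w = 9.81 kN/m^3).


Using gamma_d = Gs * gamma_w / (1 + e)
gamma_d = 2.67 * 9.81 / (1 + 0.46)
gamma_d = 2.67 * 9.81 / 1.46
gamma_d = 17.94 kN/m^3


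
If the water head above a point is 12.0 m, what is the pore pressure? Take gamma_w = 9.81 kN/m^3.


Using u = gamma_w * h_w
u = 9.81 * 12.0
u = 117.72 kPa


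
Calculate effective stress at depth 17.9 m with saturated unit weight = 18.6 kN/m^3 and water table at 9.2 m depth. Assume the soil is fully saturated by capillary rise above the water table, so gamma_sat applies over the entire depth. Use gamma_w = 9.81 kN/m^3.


Total stress = gamma_sat * depth
sigma = 18.6 * 17.9 = 332.94 kPa
Pore water pressure u = gamma_w * (depth - d_wt)
u = 9.81 * (17.9 - 9.2) = 85.347 kPa
Effective stress = sigma - u
sigma' = 332.94 - 85.347 = 247.59 kPa


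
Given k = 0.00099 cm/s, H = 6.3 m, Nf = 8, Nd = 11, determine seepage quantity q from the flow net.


Result: 4.536e-05 m^3/s per m

Derivation:
Convert k to m/s for unit consistency with H:
k = 0.00099 cm/s = 0.00099 / 100 m/s = 9.9e-06 m/s
Using q = k * H * Nf / Nd
Nf / Nd = 8 / 11 = 0.7273
q = 9.9e-06 * 6.3 * 0.7273
q = 4.536e-05 m^3/s per m


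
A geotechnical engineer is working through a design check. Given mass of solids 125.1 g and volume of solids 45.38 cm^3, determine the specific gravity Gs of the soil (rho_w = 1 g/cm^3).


Using Gs = m_s / (V_s * rho_w)
Since rho_w = 1 g/cm^3:
Gs = 125.1 / 45.38
Gs = 2.757


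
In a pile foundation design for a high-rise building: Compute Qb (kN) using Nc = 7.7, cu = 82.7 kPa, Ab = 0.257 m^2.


Result: 163.66 kN

Derivation:
Using Qb = Nc * cu * Ab
Qb = 7.7 * 82.7 * 0.257
Qb = 163.66 kN


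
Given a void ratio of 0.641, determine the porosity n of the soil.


Using the relation n = e / (1 + e)
n = 0.641 / (1 + 0.641)
n = 0.641 / 1.641
n = 0.3906


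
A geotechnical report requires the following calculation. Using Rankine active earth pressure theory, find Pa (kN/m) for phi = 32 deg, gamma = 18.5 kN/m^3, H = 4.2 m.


Compute active earth pressure coefficient:
Ka = tan^2(45 - phi/2) = tan^2(29.0) = 0.307259
Compute active force:
Pa = 0.5 * Ka * gamma * H^2
Pa = 0.5 * 0.307259 * 18.5 * 4.2^2
Pa = 50.14 kN/m


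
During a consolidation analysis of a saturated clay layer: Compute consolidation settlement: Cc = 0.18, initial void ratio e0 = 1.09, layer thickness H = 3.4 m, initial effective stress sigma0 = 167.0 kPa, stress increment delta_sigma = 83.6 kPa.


Using Sc = Cc * H / (1 + e0) * log10((sigma0 + delta_sigma) / sigma0)
Stress ratio = (167.0 + 83.6) / 167.0 = 1.5006
log10(1.5006) = 0.176265
Cc * H / (1 + e0) = 0.18 * 3.4 / (1 + 1.09) = 0.292823
Sc = 0.292823 * 0.176265
Sc = 0.0516 m


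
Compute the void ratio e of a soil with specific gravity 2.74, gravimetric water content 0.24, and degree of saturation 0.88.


Using the relation e = Gs * w / S
e = 2.74 * 0.24 / 0.88
e = 0.7473


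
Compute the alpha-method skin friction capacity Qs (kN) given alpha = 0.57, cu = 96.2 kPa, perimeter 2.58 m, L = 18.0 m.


Result: 2546.49 kN

Derivation:
Using Qs = alpha * cu * perimeter * L
Qs = 0.57 * 96.2 * 2.58 * 18.0
Qs = 2546.49 kN


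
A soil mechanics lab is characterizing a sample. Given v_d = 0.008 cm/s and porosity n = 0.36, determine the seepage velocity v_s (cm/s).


Result: 0.02222 cm/s

Derivation:
Using v_s = v_d / n
v_s = 0.008 / 0.36
v_s = 0.02222 cm/s


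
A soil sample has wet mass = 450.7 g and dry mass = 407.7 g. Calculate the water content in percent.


Using w = (m_wet - m_dry) / m_dry * 100
m_wet - m_dry = 450.7 - 407.7 = 43.0 g
w = 43.0 / 407.7 * 100
w = 10.55 %


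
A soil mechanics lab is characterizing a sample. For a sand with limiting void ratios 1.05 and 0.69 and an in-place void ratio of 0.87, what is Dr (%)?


Using Dr = (e_max - e) / (e_max - e_min) * 100
e_max - e = 1.05 - 0.87 = 0.18
e_max - e_min = 1.05 - 0.69 = 0.36
Dr = 0.18 / 0.36 * 100
Dr = 50.0 %


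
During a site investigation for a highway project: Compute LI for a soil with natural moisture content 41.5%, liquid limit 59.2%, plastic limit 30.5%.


First compute the plasticity index:
PI = LL - PL = 59.2 - 30.5 = 28.7
Then compute the liquidity index:
LI = (w - PL) / PI
LI = (41.5 - 30.5) / 28.7
LI = 0.383


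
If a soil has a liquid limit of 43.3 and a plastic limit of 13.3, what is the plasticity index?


Using PI = LL - PL
PI = 43.3 - 13.3
PI = 30.0


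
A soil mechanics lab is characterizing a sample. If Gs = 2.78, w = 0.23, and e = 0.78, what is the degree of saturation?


Using S = Gs * w / e
S = 2.78 * 0.23 / 0.78
S = 0.8197


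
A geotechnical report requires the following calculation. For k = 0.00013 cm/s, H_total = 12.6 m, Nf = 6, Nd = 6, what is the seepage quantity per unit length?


Result: 1.638e-05 m^3/s per m

Derivation:
Convert k to m/s for unit consistency with H:
k = 0.00013 cm/s = 0.00013 / 100 m/s = 1.3e-06 m/s
Using q = k * H * Nf / Nd
Nf / Nd = 6 / 6 = 1.0
q = 1.3e-06 * 12.6 * 1.0
q = 1.638e-05 m^3/s per m


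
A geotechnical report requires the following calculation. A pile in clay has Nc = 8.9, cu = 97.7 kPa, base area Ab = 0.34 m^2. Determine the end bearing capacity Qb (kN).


Using Qb = Nc * cu * Ab
Qb = 8.9 * 97.7 * 0.34
Qb = 295.64 kN


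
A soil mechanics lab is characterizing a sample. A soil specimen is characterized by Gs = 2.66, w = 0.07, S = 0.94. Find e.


Result: 0.1981

Derivation:
Using the relation e = Gs * w / S
e = 2.66 * 0.07 / 0.94
e = 0.1981


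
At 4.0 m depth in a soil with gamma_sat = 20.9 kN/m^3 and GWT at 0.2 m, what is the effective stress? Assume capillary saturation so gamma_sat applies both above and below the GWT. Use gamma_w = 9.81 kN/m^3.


Result: 46.32 kPa

Derivation:
Total stress = gamma_sat * depth
sigma = 20.9 * 4.0 = 83.6 kPa
Pore water pressure u = gamma_w * (depth - d_wt)
u = 9.81 * (4.0 - 0.2) = 37.278 kPa
Effective stress = sigma - u
sigma' = 83.6 - 37.278 = 46.32 kPa


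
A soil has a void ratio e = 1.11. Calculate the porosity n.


Using the relation n = e / (1 + e)
n = 1.11 / (1 + 1.11)
n = 1.11 / 2.11
n = 0.5261


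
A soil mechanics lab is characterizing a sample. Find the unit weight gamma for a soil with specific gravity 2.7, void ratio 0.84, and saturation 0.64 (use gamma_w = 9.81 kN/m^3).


Using gamma = gamma_w * (Gs + S*e) / (1 + e)
Numerator: Gs + S*e = 2.7 + 0.64*0.84 = 3.2376
Denominator: 1 + e = 1 + 0.84 = 1.84
gamma = 9.81 * 3.2376 / 1.84
gamma = 17.261 kN/m^3


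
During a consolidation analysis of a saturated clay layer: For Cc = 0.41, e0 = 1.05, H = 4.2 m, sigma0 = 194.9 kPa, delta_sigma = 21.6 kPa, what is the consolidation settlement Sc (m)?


Result: 0.0383 m

Derivation:
Using Sc = Cc * H / (1 + e0) * log10((sigma0 + delta_sigma) / sigma0)
Stress ratio = (194.9 + 21.6) / 194.9 = 1.11083
log10(1.11083) = 0.0456461
Cc * H / (1 + e0) = 0.41 * 4.2 / (1 + 1.05) = 0.84
Sc = 0.84 * 0.0456461
Sc = 0.0383 m


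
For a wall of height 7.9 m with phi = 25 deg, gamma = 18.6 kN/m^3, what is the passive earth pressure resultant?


Compute passive earth pressure coefficient:
Kp = tan^2(45 + phi/2) = tan^2(57.5) = 2.463913
Compute passive force:
Pp = 0.5 * Kp * gamma * H^2
Pp = 0.5 * 2.463913 * 18.6 * 7.9^2
Pp = 1430.09 kN/m


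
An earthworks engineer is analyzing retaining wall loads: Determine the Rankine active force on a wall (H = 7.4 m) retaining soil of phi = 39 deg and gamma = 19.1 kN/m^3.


Result: 118.98 kN/m

Derivation:
Compute active earth pressure coefficient:
Ka = tan^2(45 - phi/2) = tan^2(25.5) = 0.227506
Compute active force:
Pa = 0.5 * Ka * gamma * H^2
Pa = 0.5 * 0.227506 * 19.1 * 7.4^2
Pa = 118.98 kN/m


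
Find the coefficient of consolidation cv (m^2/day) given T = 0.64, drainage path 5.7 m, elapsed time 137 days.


Using cv = T * H_dr^2 / t
H_dr^2 = 5.7^2 = 32.49
cv = 0.64 * 32.49 / 137
cv = 0.15178 m^2/day


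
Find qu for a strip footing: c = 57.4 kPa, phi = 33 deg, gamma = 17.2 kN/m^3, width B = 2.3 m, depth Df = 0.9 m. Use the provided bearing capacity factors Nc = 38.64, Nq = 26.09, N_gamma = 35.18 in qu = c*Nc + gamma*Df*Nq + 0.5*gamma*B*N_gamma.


Compute qu = c*Nc + gamma*Df*Nq + 0.5*gamma*B*N_gamma
Term 1: 57.4 * 38.64 = 2217.936
Term 2: 17.2 * 0.9 * 26.09 = 403.8732
Term 3: 0.5 * 17.2 * 2.3 * 35.18 = 695.8604
qu = 2217.936 + 403.8732 + 695.8604
qu = 3317.67 kPa


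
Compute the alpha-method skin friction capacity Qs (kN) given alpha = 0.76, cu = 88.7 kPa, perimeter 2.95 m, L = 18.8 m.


Using Qs = alpha * cu * perimeter * L
Qs = 0.76 * 88.7 * 2.95 * 18.8
Qs = 3738.67 kN


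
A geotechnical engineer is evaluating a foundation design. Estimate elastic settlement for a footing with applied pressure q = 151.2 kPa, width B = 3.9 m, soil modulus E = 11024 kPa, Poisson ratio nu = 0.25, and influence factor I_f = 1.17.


Using Se = q * B * (1 - nu^2) * I_f / E
1 - nu^2 = 1 - 0.25^2 = 0.9375
Se = 151.2 * 3.9 * 0.9375 * 1.17 / 11024
Se = 0.058672 m
Convert to mm: Se = 0.058672 * 1000 = 58.672 mm


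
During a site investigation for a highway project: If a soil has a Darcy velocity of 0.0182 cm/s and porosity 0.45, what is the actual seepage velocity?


Using v_s = v_d / n
v_s = 0.0182 / 0.45
v_s = 0.04044 cm/s


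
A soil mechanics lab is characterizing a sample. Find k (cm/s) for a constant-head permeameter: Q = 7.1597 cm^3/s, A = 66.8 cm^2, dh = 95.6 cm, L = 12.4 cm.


Compute hydraulic gradient:
i = dh / L = 95.6 / 12.4 = 7.70968
Then apply Darcy's law:
k = Q / (A * i)
k = 7.1597 / (66.8 * 7.70968)
k = 7.1597 / 515.006
k = 0.013902 cm/s


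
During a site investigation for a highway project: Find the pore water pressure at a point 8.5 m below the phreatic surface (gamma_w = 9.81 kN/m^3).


Using u = gamma_w * h_w
u = 9.81 * 8.5
u = 83.39 kPa


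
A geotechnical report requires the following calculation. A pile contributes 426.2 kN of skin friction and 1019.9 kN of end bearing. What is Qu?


Using Qu = Qf + Qb
Qu = 426.2 + 1019.9
Qu = 1446.1 kN


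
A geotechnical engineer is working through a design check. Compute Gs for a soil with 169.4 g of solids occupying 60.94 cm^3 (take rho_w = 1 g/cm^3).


Using Gs = m_s / (V_s * rho_w)
Since rho_w = 1 g/cm^3:
Gs = 169.4 / 60.94
Gs = 2.78


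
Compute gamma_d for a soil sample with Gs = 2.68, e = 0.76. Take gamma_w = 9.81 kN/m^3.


Using gamma_d = Gs * gamma_w / (1 + e)
gamma_d = 2.68 * 9.81 / (1 + 0.76)
gamma_d = 2.68 * 9.81 / 1.76
gamma_d = 14.938 kN/m^3


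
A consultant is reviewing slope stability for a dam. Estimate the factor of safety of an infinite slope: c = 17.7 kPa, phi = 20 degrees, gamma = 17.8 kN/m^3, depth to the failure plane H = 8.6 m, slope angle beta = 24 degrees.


Using Fs = c / (gamma*H*sin(beta)*cos(beta)) + tan(phi)/tan(beta)
Cohesion contribution = 17.7 / (17.8*8.6*sin(24)*cos(24))
Cohesion contribution = 0.31118
Friction contribution = tan(20)/tan(24) = 0.817491
Fs = 0.31118 + 0.817491
Fs = 1.129


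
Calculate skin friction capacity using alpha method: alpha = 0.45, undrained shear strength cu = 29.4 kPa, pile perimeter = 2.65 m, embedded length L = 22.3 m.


Using Qs = alpha * cu * perimeter * L
Qs = 0.45 * 29.4 * 2.65 * 22.3
Qs = 781.83 kN


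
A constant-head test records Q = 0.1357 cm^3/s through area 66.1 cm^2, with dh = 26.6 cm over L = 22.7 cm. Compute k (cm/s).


Compute hydraulic gradient:
i = dh / L = 26.6 / 22.7 = 1.17181
Then apply Darcy's law:
k = Q / (A * i)
k = 0.1357 / (66.1 * 1.17181)
k = 0.1357 / 77.4564
k = 0.001752 cm/s


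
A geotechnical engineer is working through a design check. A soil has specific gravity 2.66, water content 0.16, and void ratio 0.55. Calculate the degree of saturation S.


Using S = Gs * w / e
S = 2.66 * 0.16 / 0.55
S = 0.7738


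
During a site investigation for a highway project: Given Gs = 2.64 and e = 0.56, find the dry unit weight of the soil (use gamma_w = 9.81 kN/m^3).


Result: 16.602 kN/m^3

Derivation:
Using gamma_d = Gs * gamma_w / (1 + e)
gamma_d = 2.64 * 9.81 / (1 + 0.56)
gamma_d = 2.64 * 9.81 / 1.56
gamma_d = 16.602 kN/m^3


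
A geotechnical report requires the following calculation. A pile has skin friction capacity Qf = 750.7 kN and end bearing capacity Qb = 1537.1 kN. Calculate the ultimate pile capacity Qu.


Result: 2287.8 kN

Derivation:
Using Qu = Qf + Qb
Qu = 750.7 + 1537.1
Qu = 2287.8 kN


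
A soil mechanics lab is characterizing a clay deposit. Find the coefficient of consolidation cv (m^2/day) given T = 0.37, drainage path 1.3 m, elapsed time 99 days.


Using cv = T * H_dr^2 / t
H_dr^2 = 1.3^2 = 1.69
cv = 0.37 * 1.69 / 99
cv = 0.00632 m^2/day


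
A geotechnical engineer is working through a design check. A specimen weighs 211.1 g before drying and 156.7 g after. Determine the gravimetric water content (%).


Using w = (m_wet - m_dry) / m_dry * 100
m_wet - m_dry = 211.1 - 156.7 = 54.4 g
w = 54.4 / 156.7 * 100
w = 34.72 %


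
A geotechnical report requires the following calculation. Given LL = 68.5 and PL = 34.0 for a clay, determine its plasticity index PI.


Using PI = LL - PL
PI = 68.5 - 34.0
PI = 34.5


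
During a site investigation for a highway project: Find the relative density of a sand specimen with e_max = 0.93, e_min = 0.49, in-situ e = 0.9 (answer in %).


Using Dr = (e_max - e) / (e_max - e_min) * 100
e_max - e = 0.93 - 0.9 = 0.03
e_max - e_min = 0.93 - 0.49 = 0.44
Dr = 0.03 / 0.44 * 100
Dr = 6.82 %


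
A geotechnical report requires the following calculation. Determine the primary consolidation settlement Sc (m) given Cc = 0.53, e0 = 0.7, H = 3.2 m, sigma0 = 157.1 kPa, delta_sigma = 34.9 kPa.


Result: 0.0869 m

Derivation:
Using Sc = Cc * H / (1 + e0) * log10((sigma0 + delta_sigma) / sigma0)
Stress ratio = (157.1 + 34.9) / 157.1 = 1.22215
log10(1.22215) = 0.087125
Cc * H / (1 + e0) = 0.53 * 3.2 / (1 + 0.7) = 0.997647
Sc = 0.997647 * 0.087125
Sc = 0.0869 m


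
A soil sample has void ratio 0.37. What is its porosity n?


Result: 0.2701

Derivation:
Using the relation n = e / (1 + e)
n = 0.37 / (1 + 0.37)
n = 0.37 / 1.37
n = 0.2701


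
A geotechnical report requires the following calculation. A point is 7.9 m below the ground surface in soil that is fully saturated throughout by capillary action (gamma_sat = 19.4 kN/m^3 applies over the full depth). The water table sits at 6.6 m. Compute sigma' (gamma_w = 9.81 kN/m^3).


Result: 140.51 kPa

Derivation:
Total stress = gamma_sat * depth
sigma = 19.4 * 7.9 = 153.26 kPa
Pore water pressure u = gamma_w * (depth - d_wt)
u = 9.81 * (7.9 - 6.6) = 12.753 kPa
Effective stress = sigma - u
sigma' = 153.26 - 12.753 = 140.51 kPa


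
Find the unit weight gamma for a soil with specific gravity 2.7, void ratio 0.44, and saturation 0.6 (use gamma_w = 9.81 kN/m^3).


Using gamma = gamma_w * (Gs + S*e) / (1 + e)
Numerator: Gs + S*e = 2.7 + 0.6*0.44 = 2.964
Denominator: 1 + e = 1 + 0.44 = 1.44
gamma = 9.81 * 2.964 / 1.44
gamma = 20.192 kN/m^3


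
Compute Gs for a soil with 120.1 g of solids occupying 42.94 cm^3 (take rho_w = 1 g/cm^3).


Using Gs = m_s / (V_s * rho_w)
Since rho_w = 1 g/cm^3:
Gs = 120.1 / 42.94
Gs = 2.797


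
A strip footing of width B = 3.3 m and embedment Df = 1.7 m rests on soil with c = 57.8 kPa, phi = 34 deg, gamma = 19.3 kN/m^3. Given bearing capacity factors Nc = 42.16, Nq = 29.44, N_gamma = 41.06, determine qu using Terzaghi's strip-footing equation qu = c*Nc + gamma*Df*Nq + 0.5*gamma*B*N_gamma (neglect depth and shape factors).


Compute qu = c*Nc + gamma*Df*Nq + 0.5*gamma*B*N_gamma
Term 1: 57.8 * 42.16 = 2436.848
Term 2: 19.3 * 1.7 * 29.44 = 965.9264
Term 3: 0.5 * 19.3 * 3.3 * 41.06 = 1307.5557
qu = 2436.848 + 965.9264 + 1307.5557
qu = 4710.33 kPa


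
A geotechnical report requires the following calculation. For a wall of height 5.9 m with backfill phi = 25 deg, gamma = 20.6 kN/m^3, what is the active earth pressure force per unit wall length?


Result: 145.52 kN/m

Derivation:
Compute active earth pressure coefficient:
Ka = tan^2(45 - phi/2) = tan^2(32.5) = 0.405859
Compute active force:
Pa = 0.5 * Ka * gamma * H^2
Pa = 0.5 * 0.405859 * 20.6 * 5.9^2
Pa = 145.52 kN/m


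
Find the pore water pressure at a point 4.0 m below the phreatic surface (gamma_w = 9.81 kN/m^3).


Using u = gamma_w * h_w
u = 9.81 * 4.0
u = 39.24 kPa


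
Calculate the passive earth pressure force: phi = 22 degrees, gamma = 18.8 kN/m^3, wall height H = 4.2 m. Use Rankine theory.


Result: 364.46 kN/m

Derivation:
Compute passive earth pressure coefficient:
Kp = tan^2(45 + phi/2) = tan^2(56.0) = 2.197987
Compute passive force:
Pp = 0.5 * Kp * gamma * H^2
Pp = 0.5 * 2.197987 * 18.8 * 4.2^2
Pp = 364.46 kN/m


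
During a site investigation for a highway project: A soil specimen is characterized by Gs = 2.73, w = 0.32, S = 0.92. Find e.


Using the relation e = Gs * w / S
e = 2.73 * 0.32 / 0.92
e = 0.9496


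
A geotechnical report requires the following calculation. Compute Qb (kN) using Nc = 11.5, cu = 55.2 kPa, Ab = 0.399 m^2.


Using Qb = Nc * cu * Ab
Qb = 11.5 * 55.2 * 0.399
Qb = 253.29 kN


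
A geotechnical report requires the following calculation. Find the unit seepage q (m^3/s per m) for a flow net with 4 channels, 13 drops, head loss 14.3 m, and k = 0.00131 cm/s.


Convert k to m/s for unit consistency with H:
k = 0.00131 cm/s = 0.00131 / 100 m/s = 1.31e-05 m/s
Using q = k * H * Nf / Nd
Nf / Nd = 4 / 13 = 0.3077
q = 1.31e-05 * 14.3 * 0.3077
q = 5.764e-05 m^3/s per m


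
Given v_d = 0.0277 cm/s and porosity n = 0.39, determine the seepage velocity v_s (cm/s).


Using v_s = v_d / n
v_s = 0.0277 / 0.39
v_s = 0.07103 cm/s


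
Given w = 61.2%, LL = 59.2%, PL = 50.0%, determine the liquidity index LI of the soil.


Result: 1.217

Derivation:
First compute the plasticity index:
PI = LL - PL = 59.2 - 50.0 = 9.2
Then compute the liquidity index:
LI = (w - PL) / PI
LI = (61.2 - 50.0) / 9.2
LI = 1.217


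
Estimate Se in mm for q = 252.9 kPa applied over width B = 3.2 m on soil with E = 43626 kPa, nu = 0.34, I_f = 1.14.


Using Se = q * B * (1 - nu^2) * I_f / E
1 - nu^2 = 1 - 0.34^2 = 0.8844
Se = 252.9 * 3.2 * 0.8844 * 1.14 / 43626
Se = 0.018703 m
Convert to mm: Se = 0.018703 * 1000 = 18.703 mm


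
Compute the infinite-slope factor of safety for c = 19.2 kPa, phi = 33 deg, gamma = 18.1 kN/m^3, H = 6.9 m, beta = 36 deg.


Using Fs = c / (gamma*H*sin(beta)*cos(beta)) + tan(phi)/tan(beta)
Cohesion contribution = 19.2 / (18.1*6.9*sin(36)*cos(36))
Cohesion contribution = 0.323294
Friction contribution = tan(33)/tan(36) = 0.893833
Fs = 0.323294 + 0.893833
Fs = 1.217


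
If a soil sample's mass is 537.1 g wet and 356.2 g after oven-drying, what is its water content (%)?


Using w = (m_wet - m_dry) / m_dry * 100
m_wet - m_dry = 537.1 - 356.2 = 180.9 g
w = 180.9 / 356.2 * 100
w = 50.79 %


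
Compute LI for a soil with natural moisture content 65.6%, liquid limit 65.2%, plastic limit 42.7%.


First compute the plasticity index:
PI = LL - PL = 65.2 - 42.7 = 22.5
Then compute the liquidity index:
LI = (w - PL) / PI
LI = (65.6 - 42.7) / 22.5
LI = 1.018


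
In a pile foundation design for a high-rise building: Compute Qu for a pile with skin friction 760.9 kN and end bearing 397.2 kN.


Using Qu = Qf + Qb
Qu = 760.9 + 397.2
Qu = 1158.1 kN


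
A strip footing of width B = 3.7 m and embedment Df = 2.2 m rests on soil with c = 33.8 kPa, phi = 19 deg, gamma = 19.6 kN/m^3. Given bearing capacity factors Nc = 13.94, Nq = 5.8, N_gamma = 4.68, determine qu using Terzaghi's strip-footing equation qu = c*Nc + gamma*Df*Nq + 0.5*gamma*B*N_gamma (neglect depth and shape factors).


Compute qu = c*Nc + gamma*Df*Nq + 0.5*gamma*B*N_gamma
Term 1: 33.8 * 13.94 = 471.172
Term 2: 19.6 * 2.2 * 5.8 = 250.096
Term 3: 0.5 * 19.6 * 3.7 * 4.68 = 169.6968
qu = 471.172 + 250.096 + 169.6968
qu = 890.96 kPa


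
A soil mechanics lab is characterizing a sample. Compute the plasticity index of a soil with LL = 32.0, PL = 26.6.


Result: 5.4

Derivation:
Using PI = LL - PL
PI = 32.0 - 26.6
PI = 5.4


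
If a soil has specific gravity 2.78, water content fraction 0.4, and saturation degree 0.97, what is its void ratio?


Result: 1.1464

Derivation:
Using the relation e = Gs * w / S
e = 2.78 * 0.4 / 0.97
e = 1.1464


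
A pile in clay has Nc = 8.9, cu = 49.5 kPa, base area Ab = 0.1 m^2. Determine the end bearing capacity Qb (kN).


Result: 44.06 kN

Derivation:
Using Qb = Nc * cu * Ab
Qb = 8.9 * 49.5 * 0.1
Qb = 44.06 kN


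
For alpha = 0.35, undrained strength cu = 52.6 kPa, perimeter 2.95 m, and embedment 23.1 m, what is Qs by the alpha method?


Using Qs = alpha * cu * perimeter * L
Qs = 0.35 * 52.6 * 2.95 * 23.1
Qs = 1254.55 kN


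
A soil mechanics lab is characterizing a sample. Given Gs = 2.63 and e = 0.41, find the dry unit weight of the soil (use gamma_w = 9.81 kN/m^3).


Result: 18.298 kN/m^3

Derivation:
Using gamma_d = Gs * gamma_w / (1 + e)
gamma_d = 2.63 * 9.81 / (1 + 0.41)
gamma_d = 2.63 * 9.81 / 1.41
gamma_d = 18.298 kN/m^3


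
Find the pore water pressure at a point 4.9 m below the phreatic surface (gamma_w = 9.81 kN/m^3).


Using u = gamma_w * h_w
u = 9.81 * 4.9
u = 48.07 kPa


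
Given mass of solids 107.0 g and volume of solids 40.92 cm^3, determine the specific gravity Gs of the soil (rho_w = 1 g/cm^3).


Result: 2.615

Derivation:
Using Gs = m_s / (V_s * rho_w)
Since rho_w = 1 g/cm^3:
Gs = 107.0 / 40.92
Gs = 2.615


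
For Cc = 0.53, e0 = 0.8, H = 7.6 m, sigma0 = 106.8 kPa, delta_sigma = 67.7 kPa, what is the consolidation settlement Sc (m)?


Using Sc = Cc * H / (1 + e0) * log10((sigma0 + delta_sigma) / sigma0)
Stress ratio = (106.8 + 67.7) / 106.8 = 1.6339
log10(1.6339) = 0.213224
Cc * H / (1 + e0) = 0.53 * 7.6 / (1 + 0.8) = 2.23778
Sc = 2.23778 * 0.213224
Sc = 0.4771 m


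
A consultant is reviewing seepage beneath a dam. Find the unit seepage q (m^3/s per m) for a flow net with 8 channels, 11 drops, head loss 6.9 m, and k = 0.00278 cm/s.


Convert k to m/s for unit consistency with H:
k = 0.00278 cm/s = 0.00278 / 100 m/s = 2.78e-05 m/s
Using q = k * H * Nf / Nd
Nf / Nd = 8 / 11 = 0.7273
q = 2.78e-05 * 6.9 * 0.7273
q = 0.0001395 m^3/s per m


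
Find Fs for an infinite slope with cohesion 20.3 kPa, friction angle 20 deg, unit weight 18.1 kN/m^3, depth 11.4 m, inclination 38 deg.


Result: 0.669

Derivation:
Using Fs = c / (gamma*H*sin(beta)*cos(beta)) + tan(phi)/tan(beta)
Cohesion contribution = 20.3 / (18.1*11.4*sin(38)*cos(38))
Cohesion contribution = 0.202786
Friction contribution = tan(20)/tan(38) = 0.465861
Fs = 0.202786 + 0.465861
Fs = 0.669


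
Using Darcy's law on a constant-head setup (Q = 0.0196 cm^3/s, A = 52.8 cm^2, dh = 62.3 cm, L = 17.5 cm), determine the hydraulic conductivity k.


Result: 0.000104 cm/s

Derivation:
Compute hydraulic gradient:
i = dh / L = 62.3 / 17.5 = 3.56
Then apply Darcy's law:
k = Q / (A * i)
k = 0.0196 / (52.8 * 3.56)
k = 0.0196 / 187.968
k = 0.000104 cm/s


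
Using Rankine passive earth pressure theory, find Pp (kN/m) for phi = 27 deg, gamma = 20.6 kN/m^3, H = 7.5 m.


Compute passive earth pressure coefficient:
Kp = tan^2(45 + phi/2) = tan^2(58.5) = 2.66294
Compute passive force:
Pp = 0.5 * Kp * gamma * H^2
Pp = 0.5 * 2.66294 * 20.6 * 7.5^2
Pp = 1542.84 kN/m


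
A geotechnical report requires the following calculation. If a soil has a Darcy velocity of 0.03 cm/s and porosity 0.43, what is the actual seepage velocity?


Using v_s = v_d / n
v_s = 0.03 / 0.43
v_s = 0.06977 cm/s


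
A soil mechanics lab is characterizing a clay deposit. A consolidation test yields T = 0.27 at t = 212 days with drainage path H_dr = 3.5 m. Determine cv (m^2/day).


Using cv = T * H_dr^2 / t
H_dr^2 = 3.5^2 = 12.25
cv = 0.27 * 12.25 / 212
cv = 0.0156 m^2/day


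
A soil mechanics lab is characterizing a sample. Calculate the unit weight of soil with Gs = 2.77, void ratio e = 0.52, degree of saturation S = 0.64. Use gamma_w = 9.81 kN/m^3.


Using gamma = gamma_w * (Gs + S*e) / (1 + e)
Numerator: Gs + S*e = 2.77 + 0.64*0.52 = 3.1028
Denominator: 1 + e = 1 + 0.52 = 1.52
gamma = 9.81 * 3.1028 / 1.52
gamma = 20.025 kN/m^3


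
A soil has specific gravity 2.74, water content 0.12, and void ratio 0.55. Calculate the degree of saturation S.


Using S = Gs * w / e
S = 2.74 * 0.12 / 0.55
S = 0.5978


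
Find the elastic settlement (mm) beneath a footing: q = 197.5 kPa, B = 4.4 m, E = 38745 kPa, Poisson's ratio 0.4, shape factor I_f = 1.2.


Using Se = q * B * (1 - nu^2) * I_f / E
1 - nu^2 = 1 - 0.4^2 = 0.84
Se = 197.5 * 4.4 * 0.84 * 1.2 / 38745
Se = 0.022608 m
Convert to mm: Se = 0.022608 * 1000 = 22.608 mm


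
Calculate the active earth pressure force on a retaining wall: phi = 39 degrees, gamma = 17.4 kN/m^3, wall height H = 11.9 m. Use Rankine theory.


Compute active earth pressure coefficient:
Ka = tan^2(45 - phi/2) = tan^2(25.5) = 0.227506
Compute active force:
Pa = 0.5 * Ka * gamma * H^2
Pa = 0.5 * 0.227506 * 17.4 * 11.9^2
Pa = 280.29 kN/m


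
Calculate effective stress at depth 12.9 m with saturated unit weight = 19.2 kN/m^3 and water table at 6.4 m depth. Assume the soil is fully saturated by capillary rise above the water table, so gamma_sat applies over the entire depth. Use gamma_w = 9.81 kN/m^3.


Total stress = gamma_sat * depth
sigma = 19.2 * 12.9 = 247.68 kPa
Pore water pressure u = gamma_w * (depth - d_wt)
u = 9.81 * (12.9 - 6.4) = 63.765 kPa
Effective stress = sigma - u
sigma' = 247.68 - 63.765 = 183.92 kPa


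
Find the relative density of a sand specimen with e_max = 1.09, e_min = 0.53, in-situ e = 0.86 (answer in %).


Using Dr = (e_max - e) / (e_max - e_min) * 100
e_max - e = 1.09 - 0.86 = 0.23
e_max - e_min = 1.09 - 0.53 = 0.56
Dr = 0.23 / 0.56 * 100
Dr = 41.07 %


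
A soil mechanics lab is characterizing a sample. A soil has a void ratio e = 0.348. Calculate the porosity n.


Using the relation n = e / (1 + e)
n = 0.348 / (1 + 0.348)
n = 0.348 / 1.348
n = 0.2582


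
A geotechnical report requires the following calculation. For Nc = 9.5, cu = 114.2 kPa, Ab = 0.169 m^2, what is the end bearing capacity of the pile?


Result: 183.35 kN

Derivation:
Using Qb = Nc * cu * Ab
Qb = 9.5 * 114.2 * 0.169
Qb = 183.35 kN


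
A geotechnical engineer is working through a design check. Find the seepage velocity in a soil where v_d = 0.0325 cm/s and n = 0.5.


Using v_s = v_d / n
v_s = 0.0325 / 0.5
v_s = 0.065 cm/s


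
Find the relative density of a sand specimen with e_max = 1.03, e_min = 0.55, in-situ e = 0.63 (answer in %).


Result: 83.33 %

Derivation:
Using Dr = (e_max - e) / (e_max - e_min) * 100
e_max - e = 1.03 - 0.63 = 0.4
e_max - e_min = 1.03 - 0.55 = 0.48
Dr = 0.4 / 0.48 * 100
Dr = 83.33 %


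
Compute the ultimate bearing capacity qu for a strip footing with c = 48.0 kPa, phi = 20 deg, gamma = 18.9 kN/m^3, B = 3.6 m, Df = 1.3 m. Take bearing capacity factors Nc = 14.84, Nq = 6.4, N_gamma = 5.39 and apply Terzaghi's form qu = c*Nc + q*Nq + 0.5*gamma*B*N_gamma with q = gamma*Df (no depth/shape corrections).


Result: 1052.94 kPa

Derivation:
Compute qu = c*Nc + gamma*Df*Nq + 0.5*gamma*B*N_gamma
Term 1: 48.0 * 14.84 = 712.32
Term 2: 18.9 * 1.3 * 6.4 = 157.248
Term 3: 0.5 * 18.9 * 3.6 * 5.39 = 183.3678
qu = 712.32 + 157.248 + 183.3678
qu = 1052.94 kPa


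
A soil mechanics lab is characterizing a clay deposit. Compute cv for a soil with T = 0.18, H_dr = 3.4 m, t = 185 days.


Using cv = T * H_dr^2 / t
H_dr^2 = 3.4^2 = 11.56
cv = 0.18 * 11.56 / 185
cv = 0.01125 m^2/day


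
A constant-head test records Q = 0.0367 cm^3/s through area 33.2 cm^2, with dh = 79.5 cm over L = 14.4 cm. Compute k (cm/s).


Compute hydraulic gradient:
i = dh / L = 79.5 / 14.4 = 5.52083
Then apply Darcy's law:
k = Q / (A * i)
k = 0.0367 / (33.2 * 5.52083)
k = 0.0367 / 183.292
k = 0.0002 cm/s


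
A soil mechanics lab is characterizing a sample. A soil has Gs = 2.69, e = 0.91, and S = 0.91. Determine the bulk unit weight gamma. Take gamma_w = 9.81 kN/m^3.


Using gamma = gamma_w * (Gs + S*e) / (1 + e)
Numerator: Gs + S*e = 2.69 + 0.91*0.91 = 3.5181
Denominator: 1 + e = 1 + 0.91 = 1.91
gamma = 9.81 * 3.5181 / 1.91
gamma = 18.069 kN/m^3


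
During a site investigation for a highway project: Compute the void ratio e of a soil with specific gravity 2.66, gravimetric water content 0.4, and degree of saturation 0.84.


Result: 1.2667

Derivation:
Using the relation e = Gs * w / S
e = 2.66 * 0.4 / 0.84
e = 1.2667


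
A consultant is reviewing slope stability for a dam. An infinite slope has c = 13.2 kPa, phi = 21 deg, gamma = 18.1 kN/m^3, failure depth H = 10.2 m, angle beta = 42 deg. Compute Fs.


Using Fs = c / (gamma*H*sin(beta)*cos(beta)) + tan(phi)/tan(beta)
Cohesion contribution = 13.2 / (18.1*10.2*sin(42)*cos(42))
Cohesion contribution = 0.143784
Friction contribution = tan(21)/tan(42) = 0.426324
Fs = 0.143784 + 0.426324
Fs = 0.57


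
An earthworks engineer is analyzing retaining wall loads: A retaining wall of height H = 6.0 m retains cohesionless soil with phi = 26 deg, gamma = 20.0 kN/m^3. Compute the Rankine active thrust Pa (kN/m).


Compute active earth pressure coefficient:
Ka = tan^2(45 - phi/2) = tan^2(32.0) = 0.390462
Compute active force:
Pa = 0.5 * Ka * gamma * H^2
Pa = 0.5 * 0.390462 * 20.0 * 6.0^2
Pa = 140.57 kN/m


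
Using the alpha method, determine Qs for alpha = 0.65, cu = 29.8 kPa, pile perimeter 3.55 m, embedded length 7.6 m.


Result: 522.6 kN

Derivation:
Using Qs = alpha * cu * perimeter * L
Qs = 0.65 * 29.8 * 3.55 * 7.6
Qs = 522.6 kN


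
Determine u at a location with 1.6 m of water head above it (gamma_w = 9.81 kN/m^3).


Using u = gamma_w * h_w
u = 9.81 * 1.6
u = 15.7 kPa


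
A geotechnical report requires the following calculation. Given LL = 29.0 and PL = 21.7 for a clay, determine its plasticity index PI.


Using PI = LL - PL
PI = 29.0 - 21.7
PI = 7.3


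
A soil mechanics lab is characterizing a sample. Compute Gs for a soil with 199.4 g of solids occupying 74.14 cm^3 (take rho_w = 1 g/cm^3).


Result: 2.69

Derivation:
Using Gs = m_s / (V_s * rho_w)
Since rho_w = 1 g/cm^3:
Gs = 199.4 / 74.14
Gs = 2.69


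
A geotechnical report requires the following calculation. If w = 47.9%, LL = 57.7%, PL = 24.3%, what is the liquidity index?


First compute the plasticity index:
PI = LL - PL = 57.7 - 24.3 = 33.4
Then compute the liquidity index:
LI = (w - PL) / PI
LI = (47.9 - 24.3) / 33.4
LI = 0.707


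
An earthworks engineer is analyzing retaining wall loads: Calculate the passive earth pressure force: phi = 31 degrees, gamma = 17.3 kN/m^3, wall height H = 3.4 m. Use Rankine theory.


Compute passive earth pressure coefficient:
Kp = tan^2(45 + phi/2) = tan^2(60.5) = 3.124035
Compute passive force:
Pp = 0.5 * Kp * gamma * H^2
Pp = 0.5 * 3.124035 * 17.3 * 3.4^2
Pp = 312.38 kN/m


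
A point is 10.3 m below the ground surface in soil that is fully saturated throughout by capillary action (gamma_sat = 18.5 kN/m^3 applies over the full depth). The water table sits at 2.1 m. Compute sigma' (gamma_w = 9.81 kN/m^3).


Result: 110.11 kPa

Derivation:
Total stress = gamma_sat * depth
sigma = 18.5 * 10.3 = 190.55 kPa
Pore water pressure u = gamma_w * (depth - d_wt)
u = 9.81 * (10.3 - 2.1) = 80.442 kPa
Effective stress = sigma - u
sigma' = 190.55 - 80.442 = 110.11 kPa


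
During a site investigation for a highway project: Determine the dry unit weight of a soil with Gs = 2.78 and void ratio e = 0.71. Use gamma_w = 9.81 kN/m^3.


Using gamma_d = Gs * gamma_w / (1 + e)
gamma_d = 2.78 * 9.81 / (1 + 0.71)
gamma_d = 2.78 * 9.81 / 1.71
gamma_d = 15.948 kN/m^3


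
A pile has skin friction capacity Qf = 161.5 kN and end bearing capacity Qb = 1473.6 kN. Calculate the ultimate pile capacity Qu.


Result: 1635.1 kN

Derivation:
Using Qu = Qf + Qb
Qu = 161.5 + 1473.6
Qu = 1635.1 kN


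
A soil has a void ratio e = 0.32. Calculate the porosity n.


Using the relation n = e / (1 + e)
n = 0.32 / (1 + 0.32)
n = 0.32 / 1.32
n = 0.2424


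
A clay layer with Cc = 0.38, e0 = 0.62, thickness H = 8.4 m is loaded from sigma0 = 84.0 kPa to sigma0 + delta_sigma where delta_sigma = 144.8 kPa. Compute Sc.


Using Sc = Cc * H / (1 + e0) * log10((sigma0 + delta_sigma) / sigma0)
Stress ratio = (84.0 + 144.8) / 84.0 = 2.72381
log10(2.72381) = 0.435177
Cc * H / (1 + e0) = 0.38 * 8.4 / (1 + 0.62) = 1.97037
Sc = 1.97037 * 0.435177
Sc = 0.8575 m
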